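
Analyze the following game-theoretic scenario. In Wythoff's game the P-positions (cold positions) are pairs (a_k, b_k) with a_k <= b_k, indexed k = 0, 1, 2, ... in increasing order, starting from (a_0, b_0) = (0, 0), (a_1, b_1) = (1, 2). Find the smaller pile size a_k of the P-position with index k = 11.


By Wythoff's theorem, a_k = floor(k * phi) and b_k = floor(k * phi^2) = a_k + k, where phi = (1 + sqrt(5))/2 is the golden ratio.
phi = (1 + sqrt(5))/2 = 1.618034
k = 11
k * phi = 11 * 1.618034 = 17.798374
a_11 = floor(k * phi) = 17

17


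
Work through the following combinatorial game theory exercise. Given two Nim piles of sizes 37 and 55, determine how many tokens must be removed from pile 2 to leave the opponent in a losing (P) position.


Piles: 37 and 55
Current XOR: 37 XOR 55 = 18 (non-zero, so this is an N-position).
To make the XOR zero, we need to find a move that balances the piles.
For pile 2 (size 55): target = 55 XOR 18 = 37
We reduce pile 2 from 55 to 37.
Tokens removed: 55 - 37 = 18
Verification: 37 XOR 37 = 0

18


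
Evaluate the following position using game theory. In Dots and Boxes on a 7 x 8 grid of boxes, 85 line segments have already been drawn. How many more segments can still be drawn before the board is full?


Grid: 7 x 8 boxes, i.e. 8 rows and 9 columns of dots.
Horizontal edges: (rows + 1) * cols = 8 * 8 = 64
Vertical edges: rows * (cols + 1) = 7 * 9 = 63
Total edges: 64 + 63 = 127
Edges drawn: 85
Remaining: 127 - 85 = 42

42


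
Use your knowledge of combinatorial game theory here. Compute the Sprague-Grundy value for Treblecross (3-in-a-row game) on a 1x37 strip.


Treblecross: place X on empty cells; 3-in-a-row wins.
Playing within two cells of an existing X lets the opponent win at once, so sensible play treats the cells i-2..i+2 around each X as dead. The player left with no safe cell loses, so this is a normal-play take-away game on strips of safe cells.
Placing X at cell i (0-indexed) of a strip of k safe cells leaves independent strips of sizes max(0, i-2) and max(0, k-i-3). Hence G(k) = mex{ G(max(0,i-2)) XOR G(max(0,k-i-3)) : 0 <= i < k }, with G(0) = 0.
G(1): splits (0,0):0^0=0 -> mex({0}) = 1
G(2): splits (0,0):0^0=0 -> mex({0}) = 1
G(3): splits (0,0):0^0=0 -> mex({0}) = 1
G(4): splits (0,1):0^1=1 (0,0):0^0=0 -> mex({0, 1}) = 2
G(5): splits (0,2):0^1=1 (0,1):0^1=1 (0,0):0^0=0 -> mex({0, 1}) = 2
G(6) = mex({1}) = 0
G(7) = mex({0, 1, 2}) = 3
G(8) = mex({0, 1, 2}) = 3
G(9) = mex({0, 2}) = 1
G(10) = mex({0, 2, 3}) = 1
G(11) = mex({0, 3}) = 1
G(12) = mex({1, 3}) = 0
G(13) = mex({0, 1, 2, 3}) = 4
G(14) = mex({0, 1, 2}) = 3
G(15) = mex({0, 1, 2}) = 3
G(16) = mex({0, 1, 2, 4}) = 3
G(17) = mex({0, 1, 3, 4}) = 2
G(18) = mex({0, 1, 3, 4}) = 2
G(19) = mex({0, 1, 3, 5}) = 2
G(20) = mex({0, 1, 2, 3, 5}) = 4
G(21) = mex({0, 1, 2, 3, 5}) = 4
G(22) = mex({1, 2, 6}) = 0
G(23) = mex({0, 1, 2, 3, 4, 6}) = 5
G(24) = mex({0, 1, 2, 3, 4}) = 5
G(25) = mex({0, 1, 3, 4, 7}) = 2
G(26) = mex({0, 1, 3, 4, 5, 7}) = 2
G(27) = mex({0, 1, 3, 5}) = 2
G(28) = mex({0, 1, 2, 5}) = 3
G(29) = mex({0, 1, 2, 4, 5, 6}) = 3
G(30) = mex({1, 2, 4, 6}) = 0
G(31) = mex({0, 1, 2, 3, 4, 6}) = 5
G(32) = mex({1, 2, 3, 4, 7}) = 0
G(33) = mex({0, 3, 7}) = 1
G(34) = mex({0, 2, 3, 5, 7}) = 1
G(35) = mex({0, 2, 3, 5, 6}) = 1
G(36) = mex({0, 1, 2, 5, 6}) = 3
G(37) = mex({0, 1, 2, 4, 5, 6}) = 3
Therefore G(37) = 3.

3


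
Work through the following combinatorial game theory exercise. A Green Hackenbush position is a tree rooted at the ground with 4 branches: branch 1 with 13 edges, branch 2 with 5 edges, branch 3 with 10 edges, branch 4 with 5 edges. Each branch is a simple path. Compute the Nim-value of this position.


The tree has 4 branches from the ground vertex.
In Green Hackenbush, the Nim-value of a simple path of length k is k.
Branch 1: length 13, Nim-value = 13
Branch 2: length 5, Nim-value = 5
Branch 3: length 10, Nim-value = 10
Branch 4: length 5, Nim-value = 5
Total Nim-value = XOR of all branch values:
0 XOR 13 = 13
13 XOR 5 = 8
8 XOR 10 = 2
2 XOR 5 = 7
Nim-value of the tree = 7

7


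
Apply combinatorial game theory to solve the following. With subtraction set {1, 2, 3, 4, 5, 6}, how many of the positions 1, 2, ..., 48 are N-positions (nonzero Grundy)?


Subtraction set S = {1, 2, 3, 4, 5, 6}, so G(n) = n mod 7.
G(n) = 0 when n is a multiple of 7.
Multiples of 7 in [1, 48]: 6
N-positions (nonzero Grundy) = 48 - 6 = 42

42


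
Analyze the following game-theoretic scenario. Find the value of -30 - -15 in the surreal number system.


x = -30, y = -15
x - y = -30 - -15 = -15

-15


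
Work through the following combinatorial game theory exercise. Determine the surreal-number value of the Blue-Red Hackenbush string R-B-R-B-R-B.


Edges (from ground): R-B-R-B-R-B
By Berlekamp's sign-expansion rule, a Blue-Red Hackenbush stalk has the value of the surreal number whose sign sequence is the edge sequence with B -> + and R -> -.
Sign sequence: -+-+-+
Trace the sign expansion in the surreal number tree, starting from 0:
Edge 1: R (sign -) -> bounds (-inf, 0), value = -1
Edge 2: B (sign +) -> bounds (-1, 0), value = -1/2
Edge 3: R (sign -) -> bounds (-1, -1/2), value = -3/4
Edge 4: B (sign +) -> bounds (-3/4, -1/2), value = -5/8
Edge 5: R (sign -) -> bounds (-3/4, -5/8), value = -11/16
Edge 6: B (sign +) -> bounds (-11/16, -5/8), value = -21/32
Game value = -21/32

-21/32


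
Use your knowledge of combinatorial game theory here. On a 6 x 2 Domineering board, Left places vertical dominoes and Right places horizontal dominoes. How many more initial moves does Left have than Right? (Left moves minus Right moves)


Board is 6 x 2 (rows x cols).
Left (vertical) placements: (rows-1) * cols = 5 * 2 = 10
Right (horizontal) placements: rows * (cols-1) = 6 * 1 = 6
Advantage = Left - Right = 10 - 6 = 4

4


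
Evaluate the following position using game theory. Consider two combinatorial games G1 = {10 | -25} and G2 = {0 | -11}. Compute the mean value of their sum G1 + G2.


G1 = {10 | -25}, G2 = {0 | -11}
Each is a switch {a | b} with numbers a > b; its mean value is (a + b)/2, and mean value is additive over game sums: m(G1 + G2) = m(G1) + m(G2).
Mean of G1 = (10 + (-25))/2 = -15/2 = -15/2
Mean of G2 = (0 + (-11))/2 = -11/2 = -11/2
Mean of G1 + G2 = -15/2 + -11/2 = -13

-13


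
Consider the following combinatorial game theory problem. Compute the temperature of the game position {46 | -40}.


The game is {46 | -40}, a switch {a | b} with numbers a > b.
Cooling {a | b} by t gives {a - t | b + t}, which stops being hot when a - t = b + t, i.e. at t = (a - b)/2. So the temperature of a switch is (a - b)/2.
Temperature = (Left option - Right option) / 2
= (46 - (-40)) / 2
= 86 / 2
= 43

43


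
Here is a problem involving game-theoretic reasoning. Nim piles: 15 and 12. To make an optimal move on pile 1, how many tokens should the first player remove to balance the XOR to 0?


Piles: 15 and 12
Current XOR: 15 XOR 12 = 3 (non-zero, so this is an N-position).
To make the XOR zero, we need to find a move that balances the piles.
For pile 1 (size 15): target = 15 XOR 3 = 12
We reduce pile 1 from 15 to 12.
Tokens removed: 15 - 12 = 3
Verification: 12 XOR 12 = 0

3


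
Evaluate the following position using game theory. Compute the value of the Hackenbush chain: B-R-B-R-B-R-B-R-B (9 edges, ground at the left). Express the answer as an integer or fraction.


Edges (from ground): B-R-B-R-B-R-B-R-B
By Berlekamp's sign-expansion rule, a Blue-Red Hackenbush stalk has the value of the surreal number whose sign sequence is the edge sequence with B -> + and R -> -.
Sign sequence: +-+-+-+-+
Trace the sign expansion in the surreal number tree, starting from 0:
Edge 1: B (sign +) -> bounds (0, +inf), value = 1
Edge 2: R (sign -) -> bounds (0, 1), value = 1/2
Edge 3: B (sign +) -> bounds (1/2, 1), value = 3/4
Edge 4: R (sign -) -> bounds (1/2, 3/4), value = 5/8
Edge 5: B (sign +) -> bounds (5/8, 3/4), value = 11/16
Edge 6: R (sign -) -> bounds (5/8, 11/16), value = 21/32
Edge 7: B (sign +) -> bounds (21/32, 11/16), value = 43/64
Edge 8: R (sign -) -> bounds (21/32, 43/64), value = 85/128
Edge 9: B (sign +) -> bounds (85/128, 43/64), value = 171/256
Game value = 171/256

171/256


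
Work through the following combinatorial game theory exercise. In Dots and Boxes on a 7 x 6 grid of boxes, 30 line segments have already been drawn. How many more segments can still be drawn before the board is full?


Grid: 7 x 6 boxes, i.e. 8 rows and 7 columns of dots.
Horizontal edges: (rows + 1) * cols = 8 * 6 = 48
Vertical edges: rows * (cols + 1) = 7 * 7 = 49
Total edges: 48 + 49 = 97
Edges drawn: 30
Remaining: 97 - 30 = 67

67


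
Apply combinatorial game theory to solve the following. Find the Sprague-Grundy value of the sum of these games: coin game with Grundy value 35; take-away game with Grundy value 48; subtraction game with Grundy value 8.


By the Sprague-Grundy theorem, the Grundy value of a sum of games is the XOR of individual Grundy values.
coin game: Grundy value = 35. Running XOR: 0 XOR 35 = 35
take-away game: Grundy value = 48. Running XOR: 35 XOR 48 = 19
subtraction game: Grundy value = 8. Running XOR: 19 XOR 8 = 27
The combined Grundy value is 27.

27


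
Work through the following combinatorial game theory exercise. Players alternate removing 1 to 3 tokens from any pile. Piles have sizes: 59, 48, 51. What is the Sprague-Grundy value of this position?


Subtraction set: {1, 2, 3}
For this subtraction set, G(n) = n mod 4 (period = max + 1 = 4).
Pile 1 (size 59): G(59) = 59 mod 4 = 3
Pile 2 (size 48): G(48) = 48 mod 4 = 0
Pile 3 (size 51): G(51) = 51 mod 4 = 3
Total Grundy value = XOR of all: 3 XOR 0 XOR 3 = 0

0


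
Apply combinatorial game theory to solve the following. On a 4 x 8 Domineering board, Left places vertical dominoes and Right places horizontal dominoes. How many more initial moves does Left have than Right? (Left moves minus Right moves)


Board is 4 x 8 (rows x cols).
Left (vertical) placements: (rows-1) * cols = 3 * 8 = 24
Right (horizontal) placements: rows * (cols-1) = 4 * 7 = 28
Advantage = Left - Right = 24 - 28 = -4

-4


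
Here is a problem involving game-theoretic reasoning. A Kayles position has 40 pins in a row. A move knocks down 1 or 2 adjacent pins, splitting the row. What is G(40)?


Kayles: a move removes 1 or 2 adjacent pins from a contiguous row.
Removing pins from a row of k leaves two independent rows (a, b) with a + b = k - 1 (one pin) or a + b = k - 2 (two pins); an end removal gives a = 0.
By Sprague-Grundy, G(k) = mex{ G(a) XOR G(b) } over all these splits. G(0) = 0.
G(1): splits (0,0):0^0=0 -> mex({0}) = 1
G(2): splits (0,1):0^1=1 (0,0):0^0=0 -> mex({0, 1}) = 2
G(3): splits (0,2):0^2=2 (1,1):1^1=0 (0,1):0^1=1 -> mex({0, 1, 2}) = 3
G(4): splits (0,3):0^3=3 (1,2):1^2=3 (0,2):0^2=2 (1,1):1^1=0 -> mex({0, 2, 3}) = 1
G(5): splits (0,4):0^1=1 (1,3):1^3=2 (2,2):2^2=0 (0,3):0^3=3 (1,2):1^2=3 -> mex({0, 1, 2, 3}) = 4
G(6) = mex({0, 1, 2, 4}) = 3
G(7) = mex({0, 1, 3, 4, 5}) = 2
G(8) = mex({0, 2, 3, 5, 6}) = 1
G(9) = mex({0, 1, 2, 3, 6, 7}) = 4
G(10) = mex({0, 1, 3, 4, 5, 7}) = 2
G(11) = mex({0, 1, 2, 3, 4, 5}) = 6
G(12) = mex({0, 1, 2, 3, 5, 6, 7}) = 4
G(13) = mex({0, 2, 3, 4, 6, 7}) = 1
G(14) = mex({0, 1, 4, 5, 6, 7}) = 2
G(15) = mex({0, 1, 2, 3, 4, 5, 6}) = 7
G(16) = mex({0, 2, 3, 5, 6, 7}) = 1
G(17) = mex({0, 1, 2, 3, 5, 6, 7}) = 4
G(18) = mex({0, 1, 2, 4, 5, 6}) = 3
G(19) = mex({0, 1, 3, 4, 5, 7}) = 2
G(20) = mex({0, 2, 3, 4, 5, 6, 7}) = 1
G(21) = mex({0, 1, 2, 3, 5, 6, 7}) = 4
G(22) = mex({0, 1, 2, 3, 4, 5, 7}) = 6
G(23) = mex({0, 1, 2, 3, 4, 5, 6}) = 7
G(24) = mex({0, 1, 2, 3, 5, 6, 7}) = 4
G(25) = mex({0, 2, 3, 4, 6, 7}) = 1
G(26) = mex({0, 1, 3, 4, 5, 6, 7}) = 2
G(27) = mex({0, 1, 2, 3, 4, 5, 6, 7}) = 8
G(28) = mex({0, 1, 2, 3, 4, 6, 7, 8}) = 5
G(29) = mex({0, 1, 2, 3, 5, 6, 7, 8, 9}) = 4
G(30) = mex({0, 1, 2, 3, 4, 5, 6, 9, 10}) = 7
G(31) = mex({0, 1, 3, 4, 5, 7, 10, 11}) = 2
G(32) = mex({0, 2, 3, 4, 5, 6, 7, 9, 11}) = 1
G(33) = mex({0, 1, 2, 3, 4, 5, 6, 7, 9, 12}) = 8
G(34) = mex({0, 1, 2, 3, 4, 5, 7, 8, 11, 12}) = 6
G(35) = mex({0, 1, 2, 3, 4, 5, 6, 8, 9, 10, 11}) = 7
G(36) = mex({0, 1, 2, 3, 5, 6, 7, 9, 10}) = 4
G(37) = mex({0, 2, 3, 4, 6, 7, 9, 10, 11, 12}) = 1
G(38) = mex({0, 1, 3, 4, 5, 6, 7, 9, 10, 11, 12}) = 2
G(39) = mex({0, 1, 2, 4, 5, 6, 7, 9, 10, 12, 14}) = 3
G(40) = mex({0, 2, 3, 4, 6, 7, 11, 12, 14}) = 1
Therefore G(40) = 1.

1


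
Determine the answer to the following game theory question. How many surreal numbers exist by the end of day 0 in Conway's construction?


Day 0: {|} = 0 is born. Count = 1.
Day n: the number of surreal numbers born by day n is 2^(n+1) - 1.
By day 0: 2^1 - 1 = 1
By day 0: 1 surreal numbers.

1


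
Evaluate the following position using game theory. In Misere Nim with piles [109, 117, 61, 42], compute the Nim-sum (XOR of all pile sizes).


We need the XOR (exclusive or) of all pile sizes.
After XOR-ing pile 1 (size 109): 0 XOR 109 = 109
After XOR-ing pile 2 (size 117): 109 XOR 117 = 24
After XOR-ing pile 3 (size 61): 24 XOR 61 = 37
After XOR-ing pile 4 (size 42): 37 XOR 42 = 15
The Nim-value of this position is 15.

15


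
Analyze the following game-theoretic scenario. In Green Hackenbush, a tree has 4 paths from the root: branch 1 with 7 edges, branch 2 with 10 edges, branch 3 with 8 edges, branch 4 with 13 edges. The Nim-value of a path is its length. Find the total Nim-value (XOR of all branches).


The tree has 4 branches from the ground vertex.
In Green Hackenbush, the Nim-value of a simple path of length k is k.
Branch 1: length 7, Nim-value = 7
Branch 2: length 10, Nim-value = 10
Branch 3: length 8, Nim-value = 8
Branch 4: length 13, Nim-value = 13
Total Nim-value = XOR of all branch values:
0 XOR 7 = 7
7 XOR 10 = 13
13 XOR 8 = 5
5 XOR 13 = 8
Nim-value of the tree = 8

8


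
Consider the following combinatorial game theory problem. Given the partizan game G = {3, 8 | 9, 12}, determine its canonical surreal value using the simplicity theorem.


Left options: {3, 8}, max = 8
Right options: {9, 12}, min = 9
All options are numbers and max(Left) < min(Right), so by the simplicity theorem the value is the simplest (earliest-born) number strictly between 8 and 9.
No integer lies strictly between 8 and 9, so the value is the dyadic rational m/2^k in the interval with the smallest k (then m odd); search k = 1, 2, ...:
Denominator 2: 17/2 lies strictly between 8 and 9 -- found.
The simplest number in the interval is 17/2.
Game value = 17/2

17/2


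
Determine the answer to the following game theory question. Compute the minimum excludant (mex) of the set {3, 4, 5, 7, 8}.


Set = {3, 4, 5, 7, 8}
0 is NOT in the set. This is the mex.
mex = 0

0


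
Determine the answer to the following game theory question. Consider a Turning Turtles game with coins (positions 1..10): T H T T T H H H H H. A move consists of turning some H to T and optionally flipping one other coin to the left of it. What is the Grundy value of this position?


Coins: T H T T T H H H H H
Key fact: a single head at position k behaves exactly like a Nim heap of size k (turning it to T and optionally flipping a coin at j < k corresponds to moving the heap from k to j, or to 0), and heads combine as a disjunctive sum (two heads at the same place would cancel, matching j XOR j = 0). So the Nim-value is the XOR of the 1-indexed positions of the heads.
Face-up positions (1-indexed): [2, 6, 7, 8, 9, 10]
XOR 0 with 2: 0 XOR 2 = 2
XOR 2 with 6: 2 XOR 6 = 4
XOR 4 with 7: 4 XOR 7 = 3
XOR 3 with 8: 3 XOR 8 = 11
XOR 11 with 9: 11 XOR 9 = 2
XOR 2 with 10: 2 XOR 10 = 8
Nim-value = 8

8


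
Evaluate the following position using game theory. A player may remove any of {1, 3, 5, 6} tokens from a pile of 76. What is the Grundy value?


The subtraction set is S = {1, 3, 5, 6}.
G(k) = mex{ G(k - s) : s in S, s <= k }. We compute iteratively: G(0) = 0.
G(1) = mex({0}) = 1
G(2) = mex({1}) = 0
G(3) = mex({0}) = 1
G(4) = mex({1}) = 0
G(5) = mex({0}) = 1
G(6) = mex({0, 1}) = 2
G(7) = mex({0, 1, 2}) = 3
G(8) = mex({0, 1, 3}) = 2
G(9) = mex({0, 1, 2}) = 3
G(10) = mex({0, 1, 3}) = 2
G(11) = mex({1, 2}) = 0
G(12) = mex({0, 2, 3}) = 1
G(13) = mex({1, 2, 3}) = 0
G(14) = mex({0, 2, 3}) = 1
G(15) = mex({1, 2, 3}) = 0
G(16) = mex({0, 2}) = 1
Observe that G(11)..G(16) = 0, 1, 0, 1, 0, 1 repeats G(0)..G(5) = 0, 1, 0, 1, 0, 1.
For k >= max(S) = 6, G(k) is determined by the previous 6 values G(k-6)..G(k-1); a window of 6 consecutive values has recurred shifted by 11, so by induction G(k + 11) = G(k) for all k >= 0: the sequence is periodic from the start with period 11.
One period: G(0..10) = 0, 1, 0, 1, 0, 1, 2, 3, 2, 3, 2.
76 mod 11 = 10, so G(76) = G(10) = 2.

2


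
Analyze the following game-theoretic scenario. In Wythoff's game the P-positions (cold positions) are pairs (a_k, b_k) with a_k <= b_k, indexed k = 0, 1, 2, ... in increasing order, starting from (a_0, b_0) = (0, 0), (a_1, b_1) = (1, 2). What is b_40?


By Wythoff's theorem, a_k = floor(k * phi) and b_k = floor(k * phi^2) = a_k + k, where phi = (1 + sqrt(5))/2 is the golden ratio.
phi = (1 + sqrt(5))/2 = 1.618034
phi^2 = phi + 1 = 2.618034
k = 40
k * phi^2 = 40 * 2.618034 = 104.721360
b_40 = floor(k * phi^2) = 104 (check: a_40 + k = 64 + 40 = 104)

104


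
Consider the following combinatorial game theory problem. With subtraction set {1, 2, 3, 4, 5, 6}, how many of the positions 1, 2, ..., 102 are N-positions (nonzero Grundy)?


Subtraction set S = {1, 2, 3, 4, 5, 6}, so G(n) = n mod 7.
G(n) = 0 when n is a multiple of 7.
Multiples of 7 in [1, 102]: 14
N-positions (nonzero Grundy) = 102 - 14 = 88

88


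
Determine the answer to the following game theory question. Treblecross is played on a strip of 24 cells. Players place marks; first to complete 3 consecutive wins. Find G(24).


Treblecross: place X on empty cells; 3-in-a-row wins.
Playing within two cells of an existing X lets the opponent win at once, so sensible play treats the cells i-2..i+2 around each X as dead. The player left with no safe cell loses, so this is a normal-play take-away game on strips of safe cells.
Placing X at cell i (0-indexed) of a strip of k safe cells leaves independent strips of sizes max(0, i-2) and max(0, k-i-3). Hence G(k) = mex{ G(max(0,i-2)) XOR G(max(0,k-i-3)) : 0 <= i < k }, with G(0) = 0.
G(1): splits (0,0):0^0=0 -> mex({0}) = 1
G(2): splits (0,0):0^0=0 -> mex({0}) = 1
G(3): splits (0,0):0^0=0 -> mex({0}) = 1
G(4): splits (0,1):0^1=1 (0,0):0^0=0 -> mex({0, 1}) = 2
G(5): splits (0,2):0^1=1 (0,1):0^1=1 (0,0):0^0=0 -> mex({0, 1}) = 2
G(6) = mex({1}) = 0
G(7) = mex({0, 1, 2}) = 3
G(8) = mex({0, 1, 2}) = 3
G(9) = mex({0, 2}) = 1
G(10) = mex({0, 2, 3}) = 1
G(11) = mex({0, 3}) = 1
G(12) = mex({1, 3}) = 0
G(13) = mex({0, 1, 2, 3}) = 4
G(14) = mex({0, 1, 2}) = 3
G(15) = mex({0, 1, 2}) = 3
G(16) = mex({0, 1, 2, 4}) = 3
G(17) = mex({0, 1, 3, 4}) = 2
G(18) = mex({0, 1, 3, 4}) = 2
G(19) = mex({0, 1, 3, 5}) = 2
G(20) = mex({0, 1, 2, 3, 5}) = 4
G(21) = mex({0, 1, 2, 3, 5}) = 4
G(22) = mex({1, 2, 6}) = 0
G(23) = mex({0, 1, 2, 3, 4, 6}) = 5
G(24) = mex({0, 1, 2, 3, 4}) = 5
Therefore G(24) = 5.

5


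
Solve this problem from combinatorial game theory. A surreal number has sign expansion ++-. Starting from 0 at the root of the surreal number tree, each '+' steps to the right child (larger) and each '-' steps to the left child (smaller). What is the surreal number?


Sign expansion: ++-
Rule: track bounds (lo, hi), initially (-inf, +inf). On '+', the current value becomes lo and we move to the simplest number in (value, hi): value + 1 if hi = +inf, otherwise the midpoint (value + hi)/2. On '-', the current value becomes hi and we move to value - 1 if lo = -inf, otherwise the midpoint (lo + value)/2.
Start at 0.
Step 1: sign = +, move right. Bounds: (0, +inf). Value = 1
Step 2: sign = +, move right. Bounds: (1, +inf). Value = 2
Step 3: sign = -, move left. Bounds: (1, 2). Value = 3/2
The surreal number with sign expansion ++- is 3/2.

3/2


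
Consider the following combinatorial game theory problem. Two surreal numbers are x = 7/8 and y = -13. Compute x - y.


x = 7/8, y = -13
Converting to common denominator: 8
x = 7/8, y = -104/8
x - y = 7/8 - -13 = 111/8

111/8


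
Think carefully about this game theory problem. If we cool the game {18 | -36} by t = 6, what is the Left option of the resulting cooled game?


Original game: {18 | -36} (a switch {a | b} with a > b).
Cooling by t (for t below the temperature (a - b)/2 = 27) taxes each move by t: {a | b} cooled by t is {a - t | b + t}.
Cooling amount: t = 6
Cooled Left option: 18 - 6 = 12
Cooled Right option: -36 + 6 = -30
Cooled game: {12 | -30}
Left option = 12

12


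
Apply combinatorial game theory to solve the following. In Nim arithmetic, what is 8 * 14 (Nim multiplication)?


Nim multiplication is bilinear over XOR: (u XOR v) * w = (u*w) XOR (v*w).
So we split each operand into its bit components and XOR the pairwise Nim products.
8 = 8 (as XOR of powers of 2).
14 = 2 + 4 + 8 (as XOR of powers of 2).
Using the standard Nim-product table on single bits:
  2*2 = 3,   2*4 = 8,   2*8 = 12,
  4*4 = 6,   4*8 = 11,  8*8 = 13,
and  1*x = x (identity), k*l = l*k (commutative).
Pairwise Nim products:
  8 * 2 = 12
  8 * 4 = 11
  8 * 8 = 13
XOR them: 12 XOR 11 XOR 13 = 10.
Result: 8 * 14 = 10 (in Nim).

10


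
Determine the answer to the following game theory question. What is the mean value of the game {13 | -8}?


Game = {13 | -8}, a switch {a | b} with numbers a > b.
Its thermograph has left wall a - t and right wall b + t, which meet at t = (a - b)/2, where both equal (a + b)/2. So the mast (mean value) is at (a + b)/2.
Mean = (13 + (-8))/2 = 5/2 = 5/2

5/2


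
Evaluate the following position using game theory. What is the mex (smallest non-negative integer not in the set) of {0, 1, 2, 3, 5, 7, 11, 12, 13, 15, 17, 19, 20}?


Set = {0, 1, 2, 3, 5, 7, 11, 12, 13, 15, 17, 19, 20}
0 is in the set.
1 is in the set.
2 is in the set.
3 is in the set.
4 is NOT in the set. This is the mex.
mex = 4

4


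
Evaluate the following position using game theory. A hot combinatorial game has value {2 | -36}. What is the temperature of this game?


The game is {2 | -36}, a switch {a | b} with numbers a > b.
Cooling {a | b} by t gives {a - t | b + t}, which stops being hot when a - t = b + t, i.e. at t = (a - b)/2. So the temperature of a switch is (a - b)/2.
Temperature = (Left option - Right option) / 2
= (2 - (-36)) / 2
= 38 / 2
= 19

19


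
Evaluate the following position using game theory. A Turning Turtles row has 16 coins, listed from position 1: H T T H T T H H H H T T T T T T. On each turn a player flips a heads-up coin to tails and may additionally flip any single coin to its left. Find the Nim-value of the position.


Coins: H T T H T T H H H H T T T T T T
Key fact: a single head at position k behaves exactly like a Nim heap of size k (turning it to T and optionally flipping a coin at j < k corresponds to moving the heap from k to j, or to 0), and heads combine as a disjunctive sum (two heads at the same place would cancel, matching j XOR j = 0). So the Nim-value is the XOR of the 1-indexed positions of the heads.
Face-up positions (1-indexed): [1, 4, 7, 8, 9, 10]
XOR 0 with 1: 0 XOR 1 = 1
XOR 1 with 4: 1 XOR 4 = 5
XOR 5 with 7: 5 XOR 7 = 2
XOR 2 with 8: 2 XOR 8 = 10
XOR 10 with 9: 10 XOR 9 = 3
XOR 3 with 10: 3 XOR 10 = 9
Nim-value = 9

9


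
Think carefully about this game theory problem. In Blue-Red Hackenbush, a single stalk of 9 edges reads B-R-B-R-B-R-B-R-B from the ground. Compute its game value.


Edges (from ground): B-R-B-R-B-R-B-R-B
By Berlekamp's sign-expansion rule, a Blue-Red Hackenbush stalk has the value of the surreal number whose sign sequence is the edge sequence with B -> + and R -> -.
Sign sequence: +-+-+-+-+
Trace the sign expansion in the surreal number tree, starting from 0:
Edge 1: B (sign +) -> bounds (0, +inf), value = 1
Edge 2: R (sign -) -> bounds (0, 1), value = 1/2
Edge 3: B (sign +) -> bounds (1/2, 1), value = 3/4
Edge 4: R (sign -) -> bounds (1/2, 3/4), value = 5/8
Edge 5: B (sign +) -> bounds (5/8, 3/4), value = 11/16
Edge 6: R (sign -) -> bounds (5/8, 11/16), value = 21/32
Edge 7: B (sign +) -> bounds (21/32, 11/16), value = 43/64
Edge 8: R (sign -) -> bounds (21/32, 43/64), value = 85/128
Edge 9: B (sign +) -> bounds (85/128, 43/64), value = 171/256
Game value = 171/256

171/256


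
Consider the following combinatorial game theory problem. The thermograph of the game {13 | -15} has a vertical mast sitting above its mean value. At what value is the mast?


Game = {13 | -15}, a switch {a | b} with numbers a > b.
Its thermograph has left wall a - t and right wall b + t, which meet at t = (a - b)/2, where both equal (a + b)/2. So the mast (mean value) is at (a + b)/2.
Mean = (13 + (-15))/2 = -2/2 = -1

-1


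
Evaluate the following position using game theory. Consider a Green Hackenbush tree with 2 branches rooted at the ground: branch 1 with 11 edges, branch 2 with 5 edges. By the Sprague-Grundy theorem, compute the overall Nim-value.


The tree has 2 branches from the ground vertex.
In Green Hackenbush, the Nim-value of a simple path of length k is k.
Branch 1: length 11, Nim-value = 11
Branch 2: length 5, Nim-value = 5
Total Nim-value = XOR of all branch values:
0 XOR 11 = 11
11 XOR 5 = 14
Nim-value of the tree = 14

14


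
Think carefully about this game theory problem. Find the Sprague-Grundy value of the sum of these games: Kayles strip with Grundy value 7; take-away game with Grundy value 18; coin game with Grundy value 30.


By the Sprague-Grundy theorem, the Grundy value of a sum of games is the XOR of individual Grundy values.
Kayles strip: Grundy value = 7. Running XOR: 0 XOR 7 = 7
take-away game: Grundy value = 18. Running XOR: 7 XOR 18 = 21
coin game: Grundy value = 30. Running XOR: 21 XOR 30 = 11
The combined Grundy value is 11.

11


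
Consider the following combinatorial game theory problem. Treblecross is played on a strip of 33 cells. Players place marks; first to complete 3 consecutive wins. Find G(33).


Treblecross: place X on empty cells; 3-in-a-row wins.
Playing within two cells of an existing X lets the opponent win at once, so sensible play treats the cells i-2..i+2 around each X as dead. The player left with no safe cell loses, so this is a normal-play take-away game on strips of safe cells.
Placing X at cell i (0-indexed) of a strip of k safe cells leaves independent strips of sizes max(0, i-2) and max(0, k-i-3). Hence G(k) = mex{ G(max(0,i-2)) XOR G(max(0,k-i-3)) : 0 <= i < k }, with G(0) = 0.
G(1): splits (0,0):0^0=0 -> mex({0}) = 1
G(2): splits (0,0):0^0=0 -> mex({0}) = 1
G(3): splits (0,0):0^0=0 -> mex({0}) = 1
G(4): splits (0,1):0^1=1 (0,0):0^0=0 -> mex({0, 1}) = 2
G(5): splits (0,2):0^1=1 (0,1):0^1=1 (0,0):0^0=0 -> mex({0, 1}) = 2
G(6) = mex({1}) = 0
G(7) = mex({0, 1, 2}) = 3
G(8) = mex({0, 1, 2}) = 3
G(9) = mex({0, 2}) = 1
G(10) = mex({0, 2, 3}) = 1
G(11) = mex({0, 3}) = 1
G(12) = mex({1, 3}) = 0
G(13) = mex({0, 1, 2, 3}) = 4
G(14) = mex({0, 1, 2}) = 3
G(15) = mex({0, 1, 2}) = 3
G(16) = mex({0, 1, 2, 4}) = 3
G(17) = mex({0, 1, 3, 4}) = 2
G(18) = mex({0, 1, 3, 4}) = 2
G(19) = mex({0, 1, 3, 5}) = 2
G(20) = mex({0, 1, 2, 3, 5}) = 4
G(21) = mex({0, 1, 2, 3, 5}) = 4
G(22) = mex({1, 2, 6}) = 0
G(23) = mex({0, 1, 2, 3, 4, 6}) = 5
G(24) = mex({0, 1, 2, 3, 4}) = 5
G(25) = mex({0, 1, 3, 4, 7}) = 2
G(26) = mex({0, 1, 3, 4, 5, 7}) = 2
G(27) = mex({0, 1, 3, 5}) = 2
G(28) = mex({0, 1, 2, 5}) = 3
G(29) = mex({0, 1, 2, 4, 5, 6}) = 3
G(30) = mex({1, 2, 4, 6}) = 0
G(31) = mex({0, 1, 2, 3, 4, 6}) = 5
G(32) = mex({1, 2, 3, 4, 7}) = 0
G(33) = mex({0, 3, 7}) = 1
Therefore G(33) = 1.

1


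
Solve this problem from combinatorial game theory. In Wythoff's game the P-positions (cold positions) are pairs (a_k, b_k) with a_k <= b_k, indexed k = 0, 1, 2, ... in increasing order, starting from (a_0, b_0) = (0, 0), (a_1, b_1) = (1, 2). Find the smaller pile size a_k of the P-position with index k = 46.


By Wythoff's theorem, a_k = floor(k * phi) and b_k = floor(k * phi^2) = a_k + k, where phi = (1 + sqrt(5))/2 is the golden ratio.
phi = (1 + sqrt(5))/2 = 1.618034
k = 46
k * phi = 46 * 1.618034 = 74.429563
a_46 = floor(k * phi) = 74

74


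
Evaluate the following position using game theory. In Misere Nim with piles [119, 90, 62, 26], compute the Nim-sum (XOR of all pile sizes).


We need the XOR (exclusive or) of all pile sizes.
After XOR-ing pile 1 (size 119): 0 XOR 119 = 119
After XOR-ing pile 2 (size 90): 119 XOR 90 = 45
After XOR-ing pile 3 (size 62): 45 XOR 62 = 19
After XOR-ing pile 4 (size 26): 19 XOR 26 = 9
The Nim-value of this position is 9.

9


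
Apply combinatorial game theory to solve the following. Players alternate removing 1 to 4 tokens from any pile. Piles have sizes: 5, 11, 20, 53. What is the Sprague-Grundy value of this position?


Subtraction set: {1, 2, 3, 4}
For this subtraction set, G(n) = n mod 5 (period = max + 1 = 5).
Pile 1 (size 5): G(5) = 5 mod 5 = 0
Pile 2 (size 11): G(11) = 11 mod 5 = 1
Pile 3 (size 20): G(20) = 20 mod 5 = 0
Pile 4 (size 53): G(53) = 53 mod 5 = 3
Total Grundy value = XOR of all: 0 XOR 1 XOR 0 XOR 3 = 2

2


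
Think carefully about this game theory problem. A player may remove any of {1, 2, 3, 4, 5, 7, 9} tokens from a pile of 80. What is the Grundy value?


The subtraction set is S = {1, 2, 3, 4, 5, 7, 9}.
G(k) = mex{ G(k - s) : s in S, s <= k }. We compute iteratively: G(0) = 0.
G(1) = mex({0}) = 1
G(2) = mex({0, 1}) = 2
G(3) = mex({0, 1, 2}) = 3
G(4) = mex({0, 1, 2, 3}) = 4
G(5) = mex({0, 1, 2, 3, 4}) = 5
G(6) = mex({1, 2, 3, 4, 5}) = 0
G(7) = mex({0, 2, 3, 4, 5}) = 1
G(8) = mex({0, 1, 3, 4, 5}) = 2
G(9) = mex({0, 1, 2, 4, 5}) = 3
G(10) = mex({0, 1, 2, 3, 5}) = 4
G(11) = mex({0, 1, 2, 3, 4}) = 5
G(12) = mex({1, 2, 3, 4, 5}) = 0
G(13) = mex({0, 2, 3, 4, 5}) = 1
G(14) = mex({0, 1, 3, 4, 5}) = 2
Observe that G(6)..G(14) = 0, 1, 2, 3, 4, 5, 0, 1, 2 repeats G(0)..G(8) = 0, 1, 2, 3, 4, 5, 0, 1, 2.
For k >= max(S) = 9, G(k) is determined by the previous 9 values G(k-9)..G(k-1); a window of 9 consecutive values has recurred shifted by 6, so by induction G(k + 6) = G(k) for all k >= 0: the sequence is periodic from the start with period 6.
One period: G(0..5) = 0, 1, 2, 3, 4, 5.
80 mod 6 = 2, so G(80) = G(2) = 2.

2


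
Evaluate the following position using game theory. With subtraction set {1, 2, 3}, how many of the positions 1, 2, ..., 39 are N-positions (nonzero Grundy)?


Subtraction set S = {1, 2, 3}, so G(n) = n mod 4.
G(n) = 0 when n is a multiple of 4.
Multiples of 4 in [1, 39]: 9
N-positions (nonzero Grundy) = 39 - 9 = 30

30


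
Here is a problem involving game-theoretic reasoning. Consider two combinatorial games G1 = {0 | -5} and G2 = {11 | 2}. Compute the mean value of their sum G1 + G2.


G1 = {0 | -5}, G2 = {11 | 2}
Each is a switch {a | b} with numbers a > b; its mean value is (a + b)/2, and mean value is additive over game sums: m(G1 + G2) = m(G1) + m(G2).
Mean of G1 = (0 + (-5))/2 = -5/2 = -5/2
Mean of G2 = (11 + (2))/2 = 13/2 = 13/2
Mean of G1 + G2 = -5/2 + 13/2 = 4

4


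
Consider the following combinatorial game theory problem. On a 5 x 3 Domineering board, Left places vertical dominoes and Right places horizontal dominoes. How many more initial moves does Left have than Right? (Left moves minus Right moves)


Board is 5 x 3 (rows x cols).
Left (vertical) placements: (rows-1) * cols = 4 * 3 = 12
Right (horizontal) placements: rows * (cols-1) = 5 * 2 = 10
Advantage = Left - Right = 12 - 10 = 2

2


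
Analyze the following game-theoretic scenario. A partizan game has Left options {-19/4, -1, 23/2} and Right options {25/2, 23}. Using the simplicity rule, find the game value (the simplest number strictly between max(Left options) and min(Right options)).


Left options: {-19/4, -1, 23/2}, max = 23/2
Right options: {25/2, 23}, min = 25/2
All options are numbers and max(Left) < min(Right), so by the simplicity theorem the value is the simplest (earliest-born) number strictly between 23/2 and 25/2.
The only integer strictly between 23/2 and 25/2 is 12.
No non-integer in the interval can be simpler: if x is a non-integer in the interval, then floor(x) or ceil(x) also lies in the interval (the interval contains an integer), and both are proper prefixes of x's sign expansion, i.e. born earlier. So the game value is 12.
Game value = 12

12


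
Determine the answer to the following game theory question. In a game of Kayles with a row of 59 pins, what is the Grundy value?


Kayles: a move removes 1 or 2 adjacent pins from a contiguous row.
Removing pins from a row of k leaves two independent rows (a, b) with a + b = k - 1 (one pin) or a + b = k - 2 (two pins); an end removal gives a = 0.
By Sprague-Grundy, G(k) = mex{ G(a) XOR G(b) } over all these splits. G(0) = 0.
G(1): splits (0,0):0^0=0 -> mex({0}) = 1
G(2): splits (0,1):0^1=1 (0,0):0^0=0 -> mex({0, 1}) = 2
G(3): splits (0,2):0^2=2 (1,1):1^1=0 (0,1):0^1=1 -> mex({0, 1, 2}) = 3
G(4): splits (0,3):0^3=3 (1,2):1^2=3 (0,2):0^2=2 (1,1):1^1=0 -> mex({0, 2, 3}) = 1
G(5): splits (0,4):0^1=1 (1,3):1^3=2 (2,2):2^2=0 (0,3):0^3=3 (1,2):1^2=3 -> mex({0, 1, 2, 3}) = 4
G(6) = mex({0, 1, 2, 4}) = 3
G(7) = mex({0, 1, 3, 4, 5}) = 2
G(8) = mex({0, 2, 3, 5, 6}) = 1
G(9) = mex({0, 1, 2, 3, 6, 7}) = 4
G(10) = mex({0, 1, 3, 4, 5, 7}) = 2
G(11) = mex({0, 1, 2, 3, 4, 5}) = 6
G(12) = mex({0, 1, 2, 3, 5, 6, 7}) = 4
G(13) = mex({0, 2, 3, 4, 6, 7}) = 1
G(14) = mex({0, 1, 4, 5, 6, 7}) = 2
G(15) = mex({0, 1, 2, 3, 4, 5, 6}) = 7
G(16) = mex({0, 2, 3, 5, 6, 7}) = 1
G(17) = mex({0, 1, 2, 3, 5, 6, 7}) = 4
G(18) = mex({0, 1, 2, 4, 5, 6}) = 3
G(19) = mex({0, 1, 3, 4, 5, 7}) = 2
G(20) = mex({0, 2, 3, 4, 5, 6, 7}) = 1
G(21) = mex({0, 1, 2, 3, 5, 6, 7}) = 4
G(22) = mex({0, 1, 2, 3, 4, 5, 7}) = 6
G(23) = mex({0, 1, 2, 3, 4, 5, 6}) = 7
G(24) = mex({0, 1, 2, 3, 5, 6, 7}) = 4
G(25) = mex({0, 2, 3, 4, 6, 7}) = 1
G(26) = mex({0, 1, 3, 4, 5, 6, 7}) = 2
G(27) = mex({0, 1, 2, 3, 4, 5, 6, 7}) = 8
G(28) = mex({0, 1, 2, 3, 4, 6, 7, 8}) = 5
G(29) = mex({0, 1, 2, 3, 5, 6, 7, 8, 9}) = 4
G(30) = mex({0, 1, 2, 3, 4, 5, 6, 9, 10}) = 7
G(31) = mex({0, 1, 3, 4, 5, 7, 10, 11}) = 2
G(32) = mex({0, 2, 3, 4, 5, 6, 7, 9, 11}) = 1
G(33) = mex({0, 1, 2, 3, 4, 5, 6, 7, 9, 12}) = 8
G(34) = mex({0, 1, 2, 3, 4, 5, 7, 8, 11, 12}) = 6
G(35) = mex({0, 1, 2, 3, 4, 5, 6, 8, 9, 10, 11}) = 7
G(36) = mex({0, 1, 2, 3, 5, 6, 7, 9, 10}) = 4
G(37) = mex({0, 2, 3, 4, 6, 7, 9, 10, 11, 12}) = 1
G(38) = mex({0, 1, 3, 4, 5, 6, 7, 9, 10, 11, 12}) = 2
G(39) = mex({0, 1, 2, 4, 5, 6, 7, 9, 10, 12, 14}) = 3
G(40) = mex({0, 2, 3, 4, 6, 7, 11, 12, 14}) = 1
G(41) = mex({0, 1, 2, 3, 5, 6, 7, 9, 10, 11, 12}) = 4
G(42) = mex({0, 1, 2, 3, 4, 5, 6, 9, 10}) = 7
G(43) = mex({0, 1, 3, 4, 5, 7, 9, 10, 12, 15}) = 2
G(44) = mex({0, 2, 3, 4, 5, 6, 7, 9, 10, 12, 15}) = 1
G(45) = mex({0, 1, 2, 3, 4, 5, 6, 7, 9, 10, 12, 14}) = 8
G(46) = mex({0, 1, 3, 4, 5, 7, 8, 11, 12, 14}) = 2
G(47) = mex({0, 1, 2, 3, 4, 5, 6, 8, 9, 10, 11, 12}) = 7
G(48) = mex({0, 1, 2, 3, 5, 6, 7, 9, 10}) = 4
G(49) = mex({0, 2, 3, 4, 6, 7, 9, 10, 11, 12, 15}) = 1
G(50) = mex({0, 1, 4, 5, 6, 7, 9, 11, 12, 14, 15}) = 2
G(51) = mex({0, 1, 2, 3, 4, 5, 6, 7, 9, 12, 14, 15}) = 8
G(52) = mex({0, 2, 3, 4, 5, 6, 7, 8, 11, 12, 15}) = 1
G(53) = mex({0, 1, 2, 3, 5, 6, 7, 8, 9, 10, 11, 12}) = 4
G(54) = mex({0, 1, 2, 3, 4, 5, 6, 9, 10}) = 7
G(55) = mex({0, 1, 3, 4, 5, 7, 9, 10, 11, 12}) = 2
G(56) = mex({0, 2, 3, 4, 5, 6, 7, 9, 10, 11, 12, 13, 14}) = 1
G(57) = mex({0, 1, 2, 3, 5, 6, 7, 9, 10, 12, 13, 14, 15}) = 4
G(58) = mex({0, 1, 3, 4, 5, 7, 11, 12, 14, 15}) = 2
G(59) = mex({0, 1, 2, 3, 4, 5, 6, 9, 10, 11, 12, 15}) = 7
Therefore G(59) = 7.

7


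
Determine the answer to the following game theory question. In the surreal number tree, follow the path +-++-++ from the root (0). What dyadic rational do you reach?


Sign expansion: +-++-++
Rule: track bounds (lo, hi), initially (-inf, +inf). On '+', the current value becomes lo and we move to the simplest number in (value, hi): value + 1 if hi = +inf, otherwise the midpoint (value + hi)/2. On '-', the current value becomes hi and we move to value - 1 if lo = -inf, otherwise the midpoint (lo + value)/2.
Start at 0.
Step 1: sign = +, move right. Bounds: (0, +inf). Value = 1
Step 2: sign = -, move left. Bounds: (0, 1). Value = 1/2
Step 3: sign = +, move right. Bounds: (1/2, 1). Value = 3/4
Step 4: sign = +, move right. Bounds: (3/4, 1). Value = 7/8
Step 5: sign = -, move left. Bounds: (3/4, 7/8). Value = 13/16
Step 6: sign = +, move right. Bounds: (13/16, 7/8). Value = 27/32
Step 7: sign = +, move right. Bounds: (27/32, 7/8). Value = 55/64
The surreal number with sign expansion +-++-++ is 55/64.

55/64


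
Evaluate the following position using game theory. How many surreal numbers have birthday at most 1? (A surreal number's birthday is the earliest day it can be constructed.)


Day 0: {|} = 0 is born. Count = 1.
Day n: the number of surreal numbers born by day n is 2^(n+1) - 1.
By day 0: 2^1 - 1 = 1
By day 1: 2^2 - 1 = 3
By day 1: 3 surreal numbers.

3


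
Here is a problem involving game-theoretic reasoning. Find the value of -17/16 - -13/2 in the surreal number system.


x = -17/16, y = -13/2
Converting to common denominator: 16
x = -17/16, y = -104/16
x - y = -17/16 - -13/2 = 87/16

87/16


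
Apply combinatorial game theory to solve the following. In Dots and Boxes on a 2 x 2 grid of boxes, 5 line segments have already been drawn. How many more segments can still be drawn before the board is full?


Grid: 2 x 2 boxes, i.e. 3 rows and 3 columns of dots.
Horizontal edges: (rows + 1) * cols = 3 * 2 = 6
Vertical edges: rows * (cols + 1) = 2 * 3 = 6
Total edges: 6 + 6 = 12
Edges drawn: 5
Remaining: 12 - 5 = 7

7


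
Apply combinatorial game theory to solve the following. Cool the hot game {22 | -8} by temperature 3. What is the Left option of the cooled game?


Original game: {22 | -8} (a switch {a | b} with a > b).
Cooling by t (for t below the temperature (a - b)/2 = 15) taxes each move by t: {a | b} cooled by t is {a - t | b + t}.
Cooling amount: t = 3
Cooled Left option: 22 - 3 = 19
Cooled Right option: -8 + 3 = -5
Cooled game: {19 | -5}
Left option = 19

19


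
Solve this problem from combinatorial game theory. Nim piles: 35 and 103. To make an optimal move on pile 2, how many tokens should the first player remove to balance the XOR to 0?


Piles: 35 and 103
Current XOR: 35 XOR 103 = 68 (non-zero, so this is an N-position).
To make the XOR zero, we need to find a move that balances the piles.
For pile 2 (size 103): target = 103 XOR 68 = 35
We reduce pile 2 from 103 to 35.
Tokens removed: 103 - 35 = 68
Verification: 35 XOR 35 = 0

68


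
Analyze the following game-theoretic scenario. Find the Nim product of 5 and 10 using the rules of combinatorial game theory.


Nim multiplication is bilinear over XOR: (u XOR v) * w = (u*w) XOR (v*w).
So we split each operand into its bit components and XOR the pairwise Nim products.
5 = 1 + 4 (as XOR of powers of 2).
10 = 2 + 8 (as XOR of powers of 2).
Using the standard Nim-product table on single bits:
  2*2 = 3,   2*4 = 8,   2*8 = 12,
  4*4 = 6,   4*8 = 11,  8*8 = 13,
and  1*x = x (identity), k*l = l*k (commutative).
Pairwise Nim products:
  1 * 2 = 2
  1 * 8 = 8
  4 * 2 = 8
  4 * 8 = 11
XOR them: 2 XOR 8 XOR 8 XOR 11 = 9.
Result: 5 * 10 = 9 (in Nim).

9


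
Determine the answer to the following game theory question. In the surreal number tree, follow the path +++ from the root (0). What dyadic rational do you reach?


Sign expansion: +++
Rule: track bounds (lo, hi), initially (-inf, +inf). On '+', the current value becomes lo and we move to the simplest number in (value, hi): value + 1 if hi = +inf, otherwise the midpoint (value + hi)/2. On '-', the current value becomes hi and we move to value - 1 if lo = -inf, otherwise the midpoint (lo + value)/2.
Start at 0.
Step 1: sign = +, move right. Bounds: (0, +inf). Value = 1
Step 2: sign = +, move right. Bounds: (1, +inf). Value = 2
Step 3: sign = +, move right. Bounds: (2, +inf). Value = 3
The surreal number with sign expansion +++ is 3.

3


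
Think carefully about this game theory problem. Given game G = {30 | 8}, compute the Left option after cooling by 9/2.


Original game: {30 | 8} (a switch {a | b} with a > b).
Cooling by t (for t below the temperature (a - b)/2 = 11) taxes each move by t: {a | b} cooled by t is {a - t | b + t}.
Cooling amount: t = 9/2
Cooled Left option: 30 - 9/2 = 51/2
Cooled Right option: 8 + 9/2 = 25/2
Cooled game: {51/2 | 25/2}
Left option = 51/2

51/2
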